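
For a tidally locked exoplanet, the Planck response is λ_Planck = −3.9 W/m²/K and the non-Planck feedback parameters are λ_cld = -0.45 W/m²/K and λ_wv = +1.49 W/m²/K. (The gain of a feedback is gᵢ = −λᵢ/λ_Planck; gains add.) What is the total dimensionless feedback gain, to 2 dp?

Convert to gains: g_cld = -0.45/3.9 = -0.1154; g_wv = 1.49/3.9 = 0.3821.
Total gain g = 0.2667.

0.27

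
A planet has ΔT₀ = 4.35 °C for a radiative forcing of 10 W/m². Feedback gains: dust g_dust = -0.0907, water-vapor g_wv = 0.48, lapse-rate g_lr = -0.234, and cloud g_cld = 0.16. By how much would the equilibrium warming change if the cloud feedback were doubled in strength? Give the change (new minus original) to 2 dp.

1.94 °C

Original: g = 0.3153, ΔT = 4.35/(1−0.3153) = 6.3531 °C.
With doubled cloud: g' = 0.4753, ΔT' = 4.35/(1−0.4753) = 8.2905 °C.
Change = 8.2905 − 6.3531 = 1.94 °C.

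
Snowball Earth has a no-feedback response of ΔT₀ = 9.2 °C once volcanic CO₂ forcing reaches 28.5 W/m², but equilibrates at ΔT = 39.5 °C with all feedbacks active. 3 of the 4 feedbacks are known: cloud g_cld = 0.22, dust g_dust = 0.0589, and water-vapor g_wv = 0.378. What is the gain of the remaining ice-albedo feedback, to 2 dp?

Amplification A = ΔT/ΔT₀ = 39.5/9.2 = 4.293.
Total gain g = 1 − 1/A = 1 − 1/4.293 = 0.7671.
Known gains sum to 0.22 + 0.0589 + 0.378 = 0.6569.
g_ice = 0.7671 − 0.6569 = 0.11.

0.11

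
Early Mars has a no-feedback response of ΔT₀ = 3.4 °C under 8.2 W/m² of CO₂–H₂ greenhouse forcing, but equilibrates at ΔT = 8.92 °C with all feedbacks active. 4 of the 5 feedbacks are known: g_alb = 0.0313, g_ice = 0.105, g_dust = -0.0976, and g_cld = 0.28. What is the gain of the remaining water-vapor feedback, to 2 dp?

0.30

Amplification A = ΔT/ΔT₀ = 8.92/3.4 = 2.624.
Total gain g = 1 − 1/A = 1 − 1/2.624 = 0.6189.
Known gains sum to 0.0313 + 0.105 − 0.0976 + 0.28 = 0.3187.
g_wv = 0.6189 − 0.3187 = 0.30.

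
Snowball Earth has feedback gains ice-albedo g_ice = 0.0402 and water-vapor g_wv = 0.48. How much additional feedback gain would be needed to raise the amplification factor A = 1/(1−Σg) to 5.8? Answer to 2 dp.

Current total gain = 0.5202.
Target gain for A = 5.8: g* = 1 − 1/5.8 = 0.8276.
Additional gain needed = 0.8276 − 0.5202 = 0.31.

0.31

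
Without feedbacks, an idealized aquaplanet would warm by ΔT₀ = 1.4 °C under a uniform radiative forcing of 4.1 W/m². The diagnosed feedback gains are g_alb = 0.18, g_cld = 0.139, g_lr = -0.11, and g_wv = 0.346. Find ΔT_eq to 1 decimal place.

3.1 °C

Total gain g = 0.18 + 0.139 − 0.11 + 0.346 = 0.555.
Amplification A = 1/(1 − 0.555) = 2.247.
ΔT = 1.4 × 2.247 = 3.1 °C.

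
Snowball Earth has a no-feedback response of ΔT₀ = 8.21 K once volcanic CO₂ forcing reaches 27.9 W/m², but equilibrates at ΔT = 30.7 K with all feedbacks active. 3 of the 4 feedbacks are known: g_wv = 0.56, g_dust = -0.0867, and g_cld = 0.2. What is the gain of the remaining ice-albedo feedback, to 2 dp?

0.06

Amplification A = ΔT/ΔT₀ = 30.7/8.21 = 3.739.
Total gain g = 1 − 1/A = 1 − 1/3.739 = 0.7325.
Known gains sum to 0.56 − 0.0867 + 0.2 = 0.6733.
g_ice = 0.7325 − 0.6733 = 0.06.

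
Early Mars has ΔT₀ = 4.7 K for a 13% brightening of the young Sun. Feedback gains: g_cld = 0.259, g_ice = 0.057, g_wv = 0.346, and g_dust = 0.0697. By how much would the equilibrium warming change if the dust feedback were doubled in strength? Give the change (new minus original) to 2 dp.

Original: g = 0.7317, ΔT = 4.7/(1−0.7317) = 17.5177 K.
With doubled dust: g' = 0.8014, ΔT' = 4.7/(1−0.8014) = 23.6657 K.
Change = 23.6657 − 17.5177 = 6.15 K.

6.15 K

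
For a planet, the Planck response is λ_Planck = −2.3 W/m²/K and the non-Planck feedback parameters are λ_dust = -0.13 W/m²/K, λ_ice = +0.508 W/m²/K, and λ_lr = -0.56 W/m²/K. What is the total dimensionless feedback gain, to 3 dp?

-0.079

Convert to gains: g_dust = -0.13/2.3 = -0.05652; g_ice = 0.508/2.3 = 0.2209; g_lr = -0.56/2.3 = -0.2435.
Total gain g = -0.07912.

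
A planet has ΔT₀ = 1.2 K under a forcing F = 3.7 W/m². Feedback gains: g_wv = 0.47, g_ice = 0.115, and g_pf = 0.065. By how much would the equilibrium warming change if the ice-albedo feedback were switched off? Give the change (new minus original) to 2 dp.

-0.85 K

Original: g = 0.65, ΔT = 1.2/(1−0.65) = 3.4286 K.
Without ice-albedo: g' = 0.535, ΔT' = 1.2/(1−0.535) = 2.5806 K.
Change = 2.5806 − 3.4286 = -0.85 K.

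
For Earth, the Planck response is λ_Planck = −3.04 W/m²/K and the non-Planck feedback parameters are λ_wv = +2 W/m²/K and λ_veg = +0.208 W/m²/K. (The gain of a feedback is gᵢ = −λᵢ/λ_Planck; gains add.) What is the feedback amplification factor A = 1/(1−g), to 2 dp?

3.65

Convert to gains: g_wv = 2/3.04 = 0.6579; g_veg = 0.208/3.04 = 0.06842.
Total gain g = 0.72632.
A = 1/(1 − 0.72632) = 3.65.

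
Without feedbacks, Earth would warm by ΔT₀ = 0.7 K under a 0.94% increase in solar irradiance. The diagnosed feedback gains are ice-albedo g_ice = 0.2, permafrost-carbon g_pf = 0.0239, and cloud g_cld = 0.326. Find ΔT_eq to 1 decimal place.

1.6 K

Total gain g = 0.2 + 0.0239 + 0.326 = 0.5499.
Amplification A = 1/(1 − 0.5499) = 2.222.
ΔT = 0.7 × 2.222 = 1.6 K.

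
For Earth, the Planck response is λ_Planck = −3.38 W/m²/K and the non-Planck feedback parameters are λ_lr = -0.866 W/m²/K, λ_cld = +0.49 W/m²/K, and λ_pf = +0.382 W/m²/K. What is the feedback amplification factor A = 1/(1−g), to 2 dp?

Convert to gains: g_lr = -0.866/3.38 = -0.2562; g_cld = 0.49/3.38 = 0.145; g_pf = 0.382/3.38 = 0.113.
Total gain g = 0.0018.
A = 1/(1 − 0.0018) = 1.00.

1.00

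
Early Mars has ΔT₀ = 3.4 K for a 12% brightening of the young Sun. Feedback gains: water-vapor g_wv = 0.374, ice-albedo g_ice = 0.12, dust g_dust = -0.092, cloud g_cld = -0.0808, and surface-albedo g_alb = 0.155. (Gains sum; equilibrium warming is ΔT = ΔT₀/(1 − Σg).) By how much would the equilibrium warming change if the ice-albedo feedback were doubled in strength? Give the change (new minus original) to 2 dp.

1.93 K

Original: g = 0.4762, ΔT = 3.4/(1−0.4762) = 6.4910 K.
With doubled ice-albedo: g' = 0.5962, ΔT' = 3.4/(1−0.5962) = 8.4200 K.
Change = 8.4200 − 6.4910 = 1.93 K.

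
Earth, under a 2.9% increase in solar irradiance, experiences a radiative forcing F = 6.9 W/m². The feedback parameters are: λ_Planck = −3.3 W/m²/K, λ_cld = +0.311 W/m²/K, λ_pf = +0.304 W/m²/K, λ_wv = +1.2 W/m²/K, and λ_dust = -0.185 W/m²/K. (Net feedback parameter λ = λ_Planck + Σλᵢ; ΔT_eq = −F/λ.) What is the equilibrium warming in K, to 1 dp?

4.1 K

Net feedback parameter λ = (−3.3) + (+0.311) + (+0.304) + (+1.2) + (-0.185) = -1.67 W/m²/K.
ΔT = −F/λ = −6.9/(-1.67) = 4.1 K.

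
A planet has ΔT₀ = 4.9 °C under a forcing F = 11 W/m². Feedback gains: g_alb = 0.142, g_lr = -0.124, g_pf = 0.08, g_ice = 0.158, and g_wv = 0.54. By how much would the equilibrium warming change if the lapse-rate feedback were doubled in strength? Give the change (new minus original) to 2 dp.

Original: g = 0.796, ΔT = 4.9/(1−0.796) = 24.0196 °C.
With doubled lapse-rate: g' = 0.672, ΔT' = 4.9/(1−0.672) = 14.9390 °C.
Change = 14.9390 − 24.0196 = -9.08 °C.

-9.08 °C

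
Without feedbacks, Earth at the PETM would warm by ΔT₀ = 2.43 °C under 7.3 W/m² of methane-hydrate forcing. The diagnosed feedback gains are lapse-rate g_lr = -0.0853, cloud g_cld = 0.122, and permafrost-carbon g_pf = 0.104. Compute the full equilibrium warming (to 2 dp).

Total gain g = -0.0853 + 0.122 + 0.104 = 0.1407.
Amplification A = 1/(1 − 0.1407) = 1.164.
ΔT = 2.43 × 1.164 = 2.83 °C.

2.83 °C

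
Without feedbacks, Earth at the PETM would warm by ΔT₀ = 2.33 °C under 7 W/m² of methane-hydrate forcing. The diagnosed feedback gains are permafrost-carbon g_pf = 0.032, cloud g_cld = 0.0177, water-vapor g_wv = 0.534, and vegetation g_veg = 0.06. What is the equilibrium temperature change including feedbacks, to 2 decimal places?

6.54 °C

Total gain g = 0.032 + 0.0177 + 0.534 + 0.06 = 0.6437.
Amplification A = 1/(1 − 0.6437) = 2.807.
ΔT = 2.33 × 2.807 = 6.54 °C.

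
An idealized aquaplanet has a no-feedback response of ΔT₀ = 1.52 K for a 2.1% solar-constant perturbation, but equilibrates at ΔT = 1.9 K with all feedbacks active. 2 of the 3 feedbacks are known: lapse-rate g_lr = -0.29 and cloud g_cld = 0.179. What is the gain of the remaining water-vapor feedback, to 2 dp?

Amplification A = ΔT/ΔT₀ = 1.9/1.52 = 1.25.
Total gain g = 1 − 1/A = 1 − 1/1.25 = 0.2.
Known gains sum to -0.29 + 0.179 = -0.111.
g_wv = 0.2 + 0.111 = 0.31.

0.31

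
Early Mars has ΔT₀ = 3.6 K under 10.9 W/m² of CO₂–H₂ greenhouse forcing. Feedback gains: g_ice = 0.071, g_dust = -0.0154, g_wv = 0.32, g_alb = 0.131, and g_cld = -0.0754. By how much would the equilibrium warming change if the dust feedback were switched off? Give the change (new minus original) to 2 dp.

0.18 K

Original: g = 0.4312, ΔT = 3.6/(1−0.4312) = 6.3291 K.
Without dust: g' = 0.4466, ΔT' = 3.6/(1−0.4466) = 6.5052 K.
Change = 6.5052 − 6.3291 = 0.18 K.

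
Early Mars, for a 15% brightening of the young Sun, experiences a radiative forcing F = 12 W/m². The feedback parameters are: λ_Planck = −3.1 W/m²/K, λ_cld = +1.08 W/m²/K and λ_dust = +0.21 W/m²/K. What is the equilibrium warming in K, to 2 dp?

Net feedback parameter λ = (−3.1) + (+1.08) + (+0.21) = -1.81 W/m²/K.
ΔT = −F/λ = −12/(-1.81) = 6.63 K.

6.63 K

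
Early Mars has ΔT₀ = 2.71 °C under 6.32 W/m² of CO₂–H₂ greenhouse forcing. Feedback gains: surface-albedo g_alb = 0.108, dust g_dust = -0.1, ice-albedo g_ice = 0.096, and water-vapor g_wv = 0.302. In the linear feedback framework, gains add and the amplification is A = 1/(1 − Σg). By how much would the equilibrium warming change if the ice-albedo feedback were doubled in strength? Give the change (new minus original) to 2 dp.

0.88 °C

Original: g = 0.406, ΔT = 2.71/(1−0.406) = 4.5623 °C.
With doubled ice-albedo: g' = 0.502, ΔT' = 2.71/(1−0.502) = 5.4418 °C.
Change = 5.4418 − 4.5623 = 0.88 °C.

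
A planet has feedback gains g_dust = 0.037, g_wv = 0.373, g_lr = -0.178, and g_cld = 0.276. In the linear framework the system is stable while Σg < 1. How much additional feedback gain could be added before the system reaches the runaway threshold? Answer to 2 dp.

Current total gain = 0.037 + 0.373 − 0.178 + 0.276 = 0.508.
Margin to runaway = 1 − 0.508 = 0.49.

0.49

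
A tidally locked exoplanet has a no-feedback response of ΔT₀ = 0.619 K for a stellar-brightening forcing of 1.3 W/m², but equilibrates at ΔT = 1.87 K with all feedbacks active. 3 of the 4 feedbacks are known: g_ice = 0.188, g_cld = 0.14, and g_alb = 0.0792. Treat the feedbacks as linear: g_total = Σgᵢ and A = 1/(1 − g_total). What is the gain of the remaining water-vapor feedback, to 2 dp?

0.26

Amplification A = ΔT/ΔT₀ = 1.87/0.619 = 3.021.
Total gain g = 1 − 1/A = 1 − 1/3.021 = 0.669.
Known gains sum to 0.188 + 0.14 + 0.0792 = 0.4072.
g_wv = 0.669 − 0.4072 = 0.26.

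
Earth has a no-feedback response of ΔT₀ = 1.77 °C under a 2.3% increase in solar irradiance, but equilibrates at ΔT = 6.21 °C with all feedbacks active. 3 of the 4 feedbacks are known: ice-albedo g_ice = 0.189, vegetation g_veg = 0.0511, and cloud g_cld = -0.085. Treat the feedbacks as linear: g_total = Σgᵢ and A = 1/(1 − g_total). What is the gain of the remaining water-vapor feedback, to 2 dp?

Amplification A = ΔT/ΔT₀ = 6.21/1.77 = 3.508.
Total gain g = 1 − 1/A = 1 − 1/3.508 = 0.7149.
Known gains sum to 0.189 + 0.0511 − 0.085 = 0.1551.
g_wv = 0.7149 − 0.1551 = 0.56.

0.56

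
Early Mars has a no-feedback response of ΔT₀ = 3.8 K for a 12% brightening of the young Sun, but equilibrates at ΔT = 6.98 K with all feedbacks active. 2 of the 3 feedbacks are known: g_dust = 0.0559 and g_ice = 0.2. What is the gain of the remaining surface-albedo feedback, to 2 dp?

Amplification A = ΔT/ΔT₀ = 6.98/3.8 = 1.837.
Total gain g = 1 − 1/A = 1 − 1/1.837 = 0.4556.
Known gains sum to 0.0559 + 0.2 = 0.2559.
g_alb = 0.4556 − 0.2559 = 0.20.

0.20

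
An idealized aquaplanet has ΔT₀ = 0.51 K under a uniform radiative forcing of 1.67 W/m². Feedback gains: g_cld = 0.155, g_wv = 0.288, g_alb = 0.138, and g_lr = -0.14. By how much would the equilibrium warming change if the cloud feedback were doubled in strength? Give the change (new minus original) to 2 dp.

Original: g = 0.441, ΔT = 0.51/(1−0.441) = 0.9123 K.
With doubled cloud: g' = 0.596, ΔT' = 0.51/(1−0.596) = 1.2624 K.
Change = 1.2624 − 0.9123 = 0.35 K.

0.35 K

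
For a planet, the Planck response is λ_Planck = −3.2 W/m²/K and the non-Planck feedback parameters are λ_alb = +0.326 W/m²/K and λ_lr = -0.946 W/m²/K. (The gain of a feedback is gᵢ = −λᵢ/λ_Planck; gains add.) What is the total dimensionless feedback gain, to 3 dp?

-0.194

Convert to gains: g_alb = 0.326/3.2 = 0.1019; g_lr = -0.946/3.2 = -0.2956.
Total gain g = -0.1937.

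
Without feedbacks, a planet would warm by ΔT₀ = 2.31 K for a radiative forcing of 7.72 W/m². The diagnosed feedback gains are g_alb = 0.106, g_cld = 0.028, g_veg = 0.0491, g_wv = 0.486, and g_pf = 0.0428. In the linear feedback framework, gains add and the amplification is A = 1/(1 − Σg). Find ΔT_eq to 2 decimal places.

Total gain g = 0.106 + 0.028 + 0.0491 + 0.486 + 0.0428 = 0.7119.
Amplification A = 1/(1 − 0.7119) = 3.471.
ΔT = 2.31 × 3.471 = 8.02 K.

8.02 K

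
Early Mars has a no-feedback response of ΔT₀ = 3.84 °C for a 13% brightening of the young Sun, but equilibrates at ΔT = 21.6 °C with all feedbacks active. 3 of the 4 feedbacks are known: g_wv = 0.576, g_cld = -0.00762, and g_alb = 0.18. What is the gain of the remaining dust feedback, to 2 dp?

Amplification A = ΔT/ΔT₀ = 21.6/3.84 = 5.625.
Total gain g = 1 − 1/A = 1 − 1/5.625 = 0.8222.
Known gains sum to 0.576 − 0.00762 + 0.18 = 0.74838.
g_dust = 0.8222 − 0.74838 = 0.07.

0.07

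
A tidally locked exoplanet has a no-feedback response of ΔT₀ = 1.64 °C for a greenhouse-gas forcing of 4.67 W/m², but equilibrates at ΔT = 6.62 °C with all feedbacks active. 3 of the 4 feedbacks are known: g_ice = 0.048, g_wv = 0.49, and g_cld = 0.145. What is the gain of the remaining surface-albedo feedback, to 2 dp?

Amplification A = ΔT/ΔT₀ = 6.62/1.64 = 4.037.
Total gain g = 1 − 1/A = 1 − 1/4.037 = 0.7523.
Known gains sum to 0.048 + 0.49 + 0.145 = 0.683.
g_alb = 0.7523 − 0.683 = 0.07.

0.07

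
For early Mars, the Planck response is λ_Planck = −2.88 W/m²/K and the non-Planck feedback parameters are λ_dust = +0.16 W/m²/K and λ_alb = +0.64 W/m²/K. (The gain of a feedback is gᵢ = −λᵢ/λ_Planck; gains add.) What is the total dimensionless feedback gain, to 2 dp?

0.28

Convert to gains: g_dust = 0.16/2.88 = 0.05556; g_alb = 0.64/2.88 = 0.2222.
Total gain g = 0.27776.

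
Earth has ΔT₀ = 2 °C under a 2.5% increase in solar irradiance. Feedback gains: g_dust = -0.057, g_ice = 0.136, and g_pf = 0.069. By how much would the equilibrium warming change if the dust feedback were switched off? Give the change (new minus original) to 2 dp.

Original: g = 0.148, ΔT = 2/(1−0.148) = 2.3474 °C.
Without dust: g' = 0.205, ΔT' = 2/(1−0.205) = 2.5157 °C.
Change = 2.5157 − 2.3474 = 0.17 °C.

0.17 °C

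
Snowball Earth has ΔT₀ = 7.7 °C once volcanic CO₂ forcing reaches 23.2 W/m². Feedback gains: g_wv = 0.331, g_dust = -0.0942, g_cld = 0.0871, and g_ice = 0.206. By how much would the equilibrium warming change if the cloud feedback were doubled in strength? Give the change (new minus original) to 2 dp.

Original: g = 0.5299, ΔT = 7.7/(1−0.5299) = 16.3795 °C.
With doubled cloud: g' = 0.617, ΔT' = 7.7/(1−0.617) = 20.1044 °C.
Change = 20.1044 − 16.3795 = 3.72 °C.

3.72 °C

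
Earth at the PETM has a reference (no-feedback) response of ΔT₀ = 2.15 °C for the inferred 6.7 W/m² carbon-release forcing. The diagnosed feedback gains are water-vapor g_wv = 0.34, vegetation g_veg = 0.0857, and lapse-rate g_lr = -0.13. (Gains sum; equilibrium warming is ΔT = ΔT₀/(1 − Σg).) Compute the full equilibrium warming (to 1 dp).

Total gain g = 0.34 + 0.0857 − 0.13 = 0.2957.
Amplification A = 1/(1 − 0.2957) = 1.42.
ΔT = 2.15 × 1.42 = 3.1 °C.

3.1 °C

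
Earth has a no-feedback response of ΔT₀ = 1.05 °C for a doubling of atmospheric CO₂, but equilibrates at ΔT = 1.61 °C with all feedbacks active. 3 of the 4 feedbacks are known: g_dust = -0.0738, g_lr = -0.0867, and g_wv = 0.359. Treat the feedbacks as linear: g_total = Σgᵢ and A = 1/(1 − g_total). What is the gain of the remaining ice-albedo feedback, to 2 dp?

Amplification A = ΔT/ΔT₀ = 1.61/1.05 = 1.533.
Total gain g = 1 − 1/A = 1 − 1/1.533 = 0.3477.
Known gains sum to -0.0738 − 0.0867 + 0.359 = 0.1985.
g_ice = 0.3477 − 0.1985 = 0.15.

0.15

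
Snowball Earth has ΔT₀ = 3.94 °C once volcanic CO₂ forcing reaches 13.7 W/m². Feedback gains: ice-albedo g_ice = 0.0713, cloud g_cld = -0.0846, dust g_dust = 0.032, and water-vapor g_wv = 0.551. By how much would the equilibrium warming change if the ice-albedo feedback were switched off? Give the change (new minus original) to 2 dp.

Original: g = 0.5697, ΔT = 3.94/(1−0.5697) = 9.1564 °C.
Without ice-albedo: g' = 0.4984, ΔT' = 3.94/(1−0.4984) = 7.8549 °C.
Change = 7.8549 − 9.1564 = -1.30 °C.

-1.30 °C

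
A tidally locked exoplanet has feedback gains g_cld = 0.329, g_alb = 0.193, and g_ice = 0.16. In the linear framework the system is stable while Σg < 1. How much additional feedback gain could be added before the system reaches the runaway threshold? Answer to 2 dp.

Current total gain = 0.329 + 0.193 + 0.16 = 0.682.
Margin to runaway = 1 − 0.682 = 0.32.

0.32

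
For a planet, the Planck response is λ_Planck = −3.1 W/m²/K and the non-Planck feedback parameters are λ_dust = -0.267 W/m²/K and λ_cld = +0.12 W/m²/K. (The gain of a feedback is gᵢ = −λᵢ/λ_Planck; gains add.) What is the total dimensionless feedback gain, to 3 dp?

-0.047

Convert to gains: g_dust = -0.267/3.1 = -0.08613; g_cld = 0.12/3.1 = 0.03871.
Total gain g = -0.04742.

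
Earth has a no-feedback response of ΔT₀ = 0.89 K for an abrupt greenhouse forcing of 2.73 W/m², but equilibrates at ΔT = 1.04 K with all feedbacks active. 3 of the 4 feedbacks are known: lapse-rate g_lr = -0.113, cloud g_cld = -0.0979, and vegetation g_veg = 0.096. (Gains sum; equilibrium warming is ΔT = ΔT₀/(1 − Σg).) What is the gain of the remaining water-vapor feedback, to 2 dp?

Amplification A = ΔT/ΔT₀ = 1.04/0.89 = 1.169.
Total gain g = 1 − 1/A = 1 − 1/1.169 = 0.1446.
Known gains sum to -0.113 − 0.0979 + 0.096 = -0.1149.
g_wv = 0.1446 + 0.1149 = 0.26.

0.26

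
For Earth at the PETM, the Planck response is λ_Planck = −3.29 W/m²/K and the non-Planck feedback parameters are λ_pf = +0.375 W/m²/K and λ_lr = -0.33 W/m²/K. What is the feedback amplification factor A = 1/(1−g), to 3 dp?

1.014

Convert to gains: g_pf = 0.375/3.29 = 0.114; g_lr = -0.33/3.29 = -0.1003.
Total gain g = 0.0137.
A = 1/(1 − 0.0137) = 1.014.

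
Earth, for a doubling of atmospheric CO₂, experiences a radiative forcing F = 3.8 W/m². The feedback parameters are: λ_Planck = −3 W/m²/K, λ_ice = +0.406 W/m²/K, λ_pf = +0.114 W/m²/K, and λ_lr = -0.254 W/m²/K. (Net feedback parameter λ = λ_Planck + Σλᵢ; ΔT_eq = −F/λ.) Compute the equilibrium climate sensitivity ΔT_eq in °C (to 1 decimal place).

Net feedback parameter λ = (−3) + (+0.406) + (+0.114) + (-0.254) = -2.734 W/m²/K.
ΔT = −F/λ = −3.8/(-2.734) = 1.4 °C.

1.4 °C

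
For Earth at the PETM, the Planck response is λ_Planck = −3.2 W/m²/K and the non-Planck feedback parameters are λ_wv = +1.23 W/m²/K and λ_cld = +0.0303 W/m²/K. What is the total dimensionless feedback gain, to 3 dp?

0.394

Convert to gains: g_wv = 1.23/3.2 = 0.3844; g_cld = 0.0303/3.2 = 0.009469.
Total gain g = 0.393869.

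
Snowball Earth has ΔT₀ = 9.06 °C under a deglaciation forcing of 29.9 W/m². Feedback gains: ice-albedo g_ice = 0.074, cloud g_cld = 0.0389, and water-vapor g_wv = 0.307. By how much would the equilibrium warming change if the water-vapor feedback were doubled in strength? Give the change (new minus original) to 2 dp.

Original: g = 0.4199, ΔT = 9.06/(1−0.4199) = 15.6180 °C.
With doubled water-vapor: g' = 0.7269, ΔT' = 9.06/(1−0.7269) = 33.1747 °C.
Change = 33.1747 − 15.6180 = 17.56 °C.

17.56 °C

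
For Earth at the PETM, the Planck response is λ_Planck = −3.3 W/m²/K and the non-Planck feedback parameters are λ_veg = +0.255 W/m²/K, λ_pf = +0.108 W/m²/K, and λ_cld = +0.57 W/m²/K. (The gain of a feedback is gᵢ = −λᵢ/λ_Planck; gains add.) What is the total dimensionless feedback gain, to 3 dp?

0.283

Convert to gains: g_veg = 0.255/3.3 = 0.07727; g_pf = 0.108/3.3 = 0.03273; g_cld = 0.57/3.3 = 0.1727.
Total gain g = 0.2827.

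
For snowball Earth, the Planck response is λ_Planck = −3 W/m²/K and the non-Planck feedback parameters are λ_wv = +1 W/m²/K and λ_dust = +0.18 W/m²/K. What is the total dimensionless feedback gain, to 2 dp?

0.39

Convert to gains: g_wv = 1/3 = 0.3333; g_dust = 0.18/3 = 0.06.
Total gain g = 0.3933.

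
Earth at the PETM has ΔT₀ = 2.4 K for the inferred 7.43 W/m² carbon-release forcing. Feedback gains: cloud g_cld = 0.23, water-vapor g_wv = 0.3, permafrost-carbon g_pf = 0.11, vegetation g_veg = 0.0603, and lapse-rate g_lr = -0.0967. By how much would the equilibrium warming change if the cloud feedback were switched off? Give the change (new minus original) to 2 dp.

-2.22 K

Original: g = 0.6036, ΔT = 2.4/(1−0.6036) = 6.0545 K.
Without cloud: g' = 0.3736, ΔT' = 2.4/(1−0.3736) = 3.8314 K.
Change = 3.8314 − 6.0545 = -2.22 K.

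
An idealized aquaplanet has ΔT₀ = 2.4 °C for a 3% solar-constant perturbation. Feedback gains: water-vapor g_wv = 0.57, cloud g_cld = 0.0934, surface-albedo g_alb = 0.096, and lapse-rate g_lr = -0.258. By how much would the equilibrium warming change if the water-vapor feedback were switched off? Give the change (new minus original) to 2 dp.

-2.57 °C

Original: g = 0.5014, ΔT = 2.4/(1−0.5014) = 4.8135 °C.
Without water-vapor: g' = -0.0686, ΔT' = 2.4/(1+0.0686) = 2.2459 °C.
Change = 2.2459 − 4.8135 = -2.57 °C.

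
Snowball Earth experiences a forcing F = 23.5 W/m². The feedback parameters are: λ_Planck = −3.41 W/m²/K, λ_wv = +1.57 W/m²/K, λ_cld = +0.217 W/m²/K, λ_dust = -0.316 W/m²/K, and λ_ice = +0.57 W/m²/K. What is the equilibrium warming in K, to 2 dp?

Net feedback parameter λ = (−3.41) + (+1.57) + (+0.217) + (-0.316) + (+0.57) = -1.369 W/m²/K.
ΔT = −F/λ = −23.5/(-1.369) = 17.17 K.

17.17 K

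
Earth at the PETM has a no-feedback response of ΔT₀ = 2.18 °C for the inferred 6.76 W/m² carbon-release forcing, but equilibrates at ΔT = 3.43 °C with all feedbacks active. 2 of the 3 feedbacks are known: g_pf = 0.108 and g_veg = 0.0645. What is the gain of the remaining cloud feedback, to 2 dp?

Amplification A = ΔT/ΔT₀ = 3.43/2.18 = 1.573.
Total gain g = 1 − 1/A = 1 − 1/1.573 = 0.3643.
Known gains sum to 0.108 + 0.0645 = 0.1725.
g_cld = 0.3643 − 0.1725 = 0.19.

0.19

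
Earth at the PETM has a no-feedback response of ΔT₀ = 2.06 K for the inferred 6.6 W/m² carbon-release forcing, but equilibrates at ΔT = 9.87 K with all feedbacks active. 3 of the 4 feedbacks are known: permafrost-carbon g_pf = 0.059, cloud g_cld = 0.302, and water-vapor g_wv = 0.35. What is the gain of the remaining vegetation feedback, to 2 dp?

Amplification A = ΔT/ΔT₀ = 9.87/2.06 = 4.791.
Total gain g = 1 − 1/A = 1 − 1/4.791 = 0.7913.
Known gains sum to 0.059 + 0.302 + 0.35 = 0.711.
g_veg = 0.7913 − 0.711 = 0.08.

0.08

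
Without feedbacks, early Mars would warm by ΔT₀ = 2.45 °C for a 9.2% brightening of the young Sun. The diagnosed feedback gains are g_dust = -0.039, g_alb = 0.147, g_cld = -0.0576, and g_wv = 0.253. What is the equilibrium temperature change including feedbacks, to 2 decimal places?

3.52 °C

Total gain g = -0.039 + 0.147 − 0.0576 + 0.253 = 0.3034.
Amplification A = 1/(1 − 0.3034) = 1.436.
ΔT = 2.45 × 1.436 = 3.52 °C.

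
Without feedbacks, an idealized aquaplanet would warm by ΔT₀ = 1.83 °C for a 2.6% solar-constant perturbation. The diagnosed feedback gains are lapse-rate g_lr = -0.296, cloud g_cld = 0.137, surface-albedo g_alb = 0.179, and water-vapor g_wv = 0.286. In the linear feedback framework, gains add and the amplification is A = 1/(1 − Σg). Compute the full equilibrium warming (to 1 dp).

Total gain g = -0.296 + 0.137 + 0.179 + 0.286 = 0.306.
Amplification A = 1/(1 − 0.306) = 1.441.
ΔT = 1.83 × 1.441 = 2.6 °C.

2.6 °C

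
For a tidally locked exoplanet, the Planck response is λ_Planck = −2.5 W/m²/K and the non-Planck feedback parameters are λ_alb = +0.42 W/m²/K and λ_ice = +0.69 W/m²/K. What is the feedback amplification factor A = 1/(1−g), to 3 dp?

1.799

Convert to gains: g_alb = 0.42/2.5 = 0.168; g_ice = 0.69/2.5 = 0.276.
Total gain g = 0.444.
A = 1/(1 − 0.444) = 1.799.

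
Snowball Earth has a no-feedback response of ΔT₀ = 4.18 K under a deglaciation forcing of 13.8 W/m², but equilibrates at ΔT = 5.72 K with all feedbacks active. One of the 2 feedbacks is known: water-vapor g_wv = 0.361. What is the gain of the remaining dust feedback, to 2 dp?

-0.09

Amplification A = ΔT/ΔT₀ = 5.72/4.18 = 1.368.
Total gain g = 1 − 1/A = 1 − 1/1.368 = 0.269.
The known gain is 0.361.
g_dust = 0.269 − 0.361 = -0.09.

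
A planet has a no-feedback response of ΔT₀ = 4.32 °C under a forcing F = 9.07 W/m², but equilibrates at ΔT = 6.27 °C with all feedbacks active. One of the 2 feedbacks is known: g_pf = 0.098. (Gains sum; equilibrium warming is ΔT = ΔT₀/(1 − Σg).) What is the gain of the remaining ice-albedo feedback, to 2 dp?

Amplification A = ΔT/ΔT₀ = 6.27/4.32 = 1.451.
Total gain g = 1 − 1/A = 1 − 1/1.451 = 0.3108.
The known gain is 0.098.
g_ice = 0.3108 − 0.098 = 0.21.

0.21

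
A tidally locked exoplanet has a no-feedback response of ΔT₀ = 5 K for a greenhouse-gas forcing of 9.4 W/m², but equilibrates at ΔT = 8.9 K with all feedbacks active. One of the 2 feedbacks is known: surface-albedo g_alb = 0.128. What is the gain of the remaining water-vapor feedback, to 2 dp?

Amplification A = ΔT/ΔT₀ = 8.9/5 = 1.78.
Total gain g = 1 − 1/A = 1 − 1/1.78 = 0.4382.
The known gain is 0.128.
g_wv = 0.4382 − 0.128 = 0.31.

0.31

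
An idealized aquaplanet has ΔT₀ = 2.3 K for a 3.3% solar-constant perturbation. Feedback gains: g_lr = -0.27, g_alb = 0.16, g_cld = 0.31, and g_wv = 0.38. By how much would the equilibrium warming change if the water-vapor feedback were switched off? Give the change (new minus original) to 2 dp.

Original: g = 0.58, ΔT = 2.3/(1−0.58) = 5.4762 K.
Without water-vapor: g' = 0.2, ΔT' = 2.3/(1−0.2) = 2.8750 K.
Change = 2.8750 − 5.4762 = -2.60 K.

-2.60 K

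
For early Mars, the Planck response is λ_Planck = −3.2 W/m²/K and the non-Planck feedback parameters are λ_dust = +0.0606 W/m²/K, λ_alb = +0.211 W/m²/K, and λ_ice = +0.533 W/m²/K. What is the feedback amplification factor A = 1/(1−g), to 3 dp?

Convert to gains: g_dust = 0.0606/3.2 = 0.01894; g_alb = 0.211/3.2 = 0.06594; g_ice = 0.533/3.2 = 0.1666.
Total gain g = 0.25148.
A = 1/(1 − 0.25148) = 1.336.

1.336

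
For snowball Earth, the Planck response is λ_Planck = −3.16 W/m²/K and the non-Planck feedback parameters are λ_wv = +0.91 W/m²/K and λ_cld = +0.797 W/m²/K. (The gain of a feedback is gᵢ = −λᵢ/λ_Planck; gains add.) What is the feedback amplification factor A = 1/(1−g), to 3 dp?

2.175

Convert to gains: g_wv = 0.91/3.16 = 0.288; g_cld = 0.797/3.16 = 0.2522.
Total gain g = 0.5402.
A = 1/(1 − 0.5402) = 2.175.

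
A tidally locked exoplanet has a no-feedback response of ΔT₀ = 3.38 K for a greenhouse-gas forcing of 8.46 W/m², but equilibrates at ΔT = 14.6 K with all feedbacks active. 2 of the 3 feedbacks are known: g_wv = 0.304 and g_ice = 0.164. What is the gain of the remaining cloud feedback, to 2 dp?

0.30

Amplification A = ΔT/ΔT₀ = 14.6/3.38 = 4.32.
Total gain g = 1 − 1/A = 1 − 1/4.32 = 0.7685.
Known gains sum to 0.304 + 0.164 = 0.468.
g_cld = 0.7685 − 0.468 = 0.30.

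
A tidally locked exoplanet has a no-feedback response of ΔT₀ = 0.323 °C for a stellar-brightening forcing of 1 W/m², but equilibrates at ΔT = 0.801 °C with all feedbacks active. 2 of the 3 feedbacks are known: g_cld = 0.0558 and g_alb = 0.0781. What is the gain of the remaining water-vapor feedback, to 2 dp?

Amplification A = ΔT/ΔT₀ = 0.801/0.323 = 2.48.
Total gain g = 1 − 1/A = 1 − 1/2.48 = 0.5968.
Known gains sum to 0.0558 + 0.0781 = 0.1339.
g_wv = 0.5968 − 0.1339 = 0.46.

0.46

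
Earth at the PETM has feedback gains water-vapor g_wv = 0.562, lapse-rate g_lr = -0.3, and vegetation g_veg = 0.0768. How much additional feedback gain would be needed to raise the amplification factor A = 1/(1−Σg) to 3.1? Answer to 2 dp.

0.34

Current total gain = 0.3388.
Target gain for A = 3.1: g* = 1 − 1/3.1 = 0.6774.
Additional gain needed = 0.6774 − 0.3388 = 0.34.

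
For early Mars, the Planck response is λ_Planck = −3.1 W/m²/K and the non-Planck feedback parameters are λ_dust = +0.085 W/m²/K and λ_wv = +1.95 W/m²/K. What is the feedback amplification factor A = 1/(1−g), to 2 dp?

Convert to gains: g_dust = 0.085/3.1 = 0.02742; g_wv = 1.95/3.1 = 0.629.
Total gain g = 0.65642.
A = 1/(1 − 0.65642) = 2.91.

2.91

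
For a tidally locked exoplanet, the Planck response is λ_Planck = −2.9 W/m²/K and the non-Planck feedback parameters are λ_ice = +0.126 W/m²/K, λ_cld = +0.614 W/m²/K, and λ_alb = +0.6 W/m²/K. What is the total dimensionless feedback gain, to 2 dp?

0.46

Convert to gains: g_ice = 0.126/2.9 = 0.04345; g_cld = 0.614/2.9 = 0.2117; g_alb = 0.6/2.9 = 0.2069.
Total gain g = 0.46205.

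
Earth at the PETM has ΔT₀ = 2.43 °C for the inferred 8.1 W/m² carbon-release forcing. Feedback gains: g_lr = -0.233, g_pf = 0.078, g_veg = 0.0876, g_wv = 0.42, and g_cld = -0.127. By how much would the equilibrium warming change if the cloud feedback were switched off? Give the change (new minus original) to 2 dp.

Original: g = 0.2256, ΔT = 2.43/(1−0.2256) = 3.1379 °C.
Without cloud: g' = 0.3526, ΔT' = 2.43/(1−0.3526) = 3.7535 °C.
Change = 3.7535 − 3.1379 = 0.62 °C.

0.62 °C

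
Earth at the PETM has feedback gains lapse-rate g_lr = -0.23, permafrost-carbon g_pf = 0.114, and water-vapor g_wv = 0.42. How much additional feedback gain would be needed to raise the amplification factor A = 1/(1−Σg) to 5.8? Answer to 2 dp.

Current total gain = 0.304.
Target gain for A = 5.8: g* = 1 − 1/5.8 = 0.8276.
Additional gain needed = 0.8276 − 0.304 = 0.52.

0.52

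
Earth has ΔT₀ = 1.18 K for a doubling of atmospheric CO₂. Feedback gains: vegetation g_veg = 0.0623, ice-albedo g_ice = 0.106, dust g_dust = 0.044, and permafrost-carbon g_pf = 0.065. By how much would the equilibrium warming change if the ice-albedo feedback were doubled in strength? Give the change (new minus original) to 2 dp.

Original: g = 0.2773, ΔT = 1.18/(1−0.2773) = 1.6328 K.
With doubled ice-albedo: g' = 0.3833, ΔT' = 1.18/(1−0.3833) = 1.9134 K.
Change = 1.9134 − 1.6328 = 0.28 K.

0.28 K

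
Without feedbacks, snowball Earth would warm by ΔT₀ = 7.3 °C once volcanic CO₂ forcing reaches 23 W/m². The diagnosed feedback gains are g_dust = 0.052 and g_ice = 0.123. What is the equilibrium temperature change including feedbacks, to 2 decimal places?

8.85 °C

Total gain g = 0.052 + 0.123 = 0.175.
Amplification A = 1/(1 − 0.175) = 1.212.
ΔT = 7.3 × 1.212 = 8.85 °C.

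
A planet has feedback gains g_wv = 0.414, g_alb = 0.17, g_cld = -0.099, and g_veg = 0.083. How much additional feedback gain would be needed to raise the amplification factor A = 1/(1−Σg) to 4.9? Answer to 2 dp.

Current total gain = 0.568.
Target gain for A = 4.9: g* = 1 − 1/4.9 = 0.7959.
Additional gain needed = 0.7959 − 0.568 = 0.23.

0.23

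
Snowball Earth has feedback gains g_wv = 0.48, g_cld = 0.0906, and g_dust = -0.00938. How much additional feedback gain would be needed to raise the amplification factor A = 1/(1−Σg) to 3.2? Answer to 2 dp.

Current total gain = 0.56122.
Target gain for A = 3.2: g* = 1 − 1/3.2 = 0.6875.
Additional gain needed = 0.6875 − 0.56122 = 0.13.

0.13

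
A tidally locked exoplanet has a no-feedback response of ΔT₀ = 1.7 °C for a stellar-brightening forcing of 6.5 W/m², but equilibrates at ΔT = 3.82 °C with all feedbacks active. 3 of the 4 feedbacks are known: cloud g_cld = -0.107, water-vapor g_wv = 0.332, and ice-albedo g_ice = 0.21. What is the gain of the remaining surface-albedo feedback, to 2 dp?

0.12

Amplification A = ΔT/ΔT₀ = 3.82/1.7 = 2.247.
Total gain g = 1 − 1/A = 1 − 1/2.247 = 0.555.
Known gains sum to -0.107 + 0.332 + 0.21 = 0.435.
g_alb = 0.555 − 0.435 = 0.12.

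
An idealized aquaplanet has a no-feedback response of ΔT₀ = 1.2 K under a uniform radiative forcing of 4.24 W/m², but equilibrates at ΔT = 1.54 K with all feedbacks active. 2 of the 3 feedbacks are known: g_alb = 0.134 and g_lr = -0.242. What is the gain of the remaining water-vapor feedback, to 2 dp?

Amplification A = ΔT/ΔT₀ = 1.54/1.2 = 1.283.
Total gain g = 1 − 1/A = 1 − 1/1.283 = 0.2206.
Known gains sum to 0.134 − 0.242 = -0.108.
g_wv = 0.2206 + 0.108 = 0.33.

0.33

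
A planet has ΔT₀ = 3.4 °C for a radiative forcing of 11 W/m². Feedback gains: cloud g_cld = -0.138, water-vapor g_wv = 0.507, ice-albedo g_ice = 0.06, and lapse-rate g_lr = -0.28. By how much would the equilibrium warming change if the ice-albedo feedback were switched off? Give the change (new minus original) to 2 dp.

-0.26 °C

Original: g = 0.149, ΔT = 3.4/(1−0.149) = 3.9953 °C.
Without ice-albedo: g' = 0.089, ΔT' = 3.4/(1−0.089) = 3.7322 °C.
Change = 3.7322 − 3.9953 = -0.26 °C.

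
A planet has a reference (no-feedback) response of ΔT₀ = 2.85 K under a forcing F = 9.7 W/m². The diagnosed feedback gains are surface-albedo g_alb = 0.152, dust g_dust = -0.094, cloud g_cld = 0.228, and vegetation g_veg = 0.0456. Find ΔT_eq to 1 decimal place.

4.3 K

Total gain g = 0.152 − 0.094 + 0.228 + 0.0456 = 0.3316.
Amplification A = 1/(1 − 0.3316) = 1.496.
ΔT = 2.85 × 1.496 = 4.3 K.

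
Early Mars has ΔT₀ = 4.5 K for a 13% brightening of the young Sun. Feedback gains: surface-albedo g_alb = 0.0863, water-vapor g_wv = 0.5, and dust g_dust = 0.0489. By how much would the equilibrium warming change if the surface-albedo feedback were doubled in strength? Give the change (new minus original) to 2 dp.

3.82 K

Original: g = 0.6352, ΔT = 4.5/(1−0.6352) = 12.3355 K.
With doubled surface-albedo: g' = 0.7215, ΔT' = 4.5/(1−0.7215) = 16.1580 K.
Change = 16.1580 − 12.3355 = 3.82 K.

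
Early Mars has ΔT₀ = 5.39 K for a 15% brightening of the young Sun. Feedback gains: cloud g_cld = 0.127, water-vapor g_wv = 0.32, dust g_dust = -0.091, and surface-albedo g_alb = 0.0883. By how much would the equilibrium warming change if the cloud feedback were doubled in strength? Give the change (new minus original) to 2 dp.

2.87 K

Original: g = 0.4443, ΔT = 5.39/(1−0.4443) = 9.6995 K.
With doubled cloud: g' = 0.5713, ΔT' = 5.39/(1−0.5713) = 12.5729 K.
Change = 12.5729 − 9.6995 = 2.87 K.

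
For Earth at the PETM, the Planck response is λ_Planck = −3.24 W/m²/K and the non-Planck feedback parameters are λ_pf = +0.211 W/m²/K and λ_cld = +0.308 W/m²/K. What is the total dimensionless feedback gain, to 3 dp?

Convert to gains: g_pf = 0.211/3.24 = 0.06512; g_cld = 0.308/3.24 = 0.09506.
Total gain g = 0.16018.

0.160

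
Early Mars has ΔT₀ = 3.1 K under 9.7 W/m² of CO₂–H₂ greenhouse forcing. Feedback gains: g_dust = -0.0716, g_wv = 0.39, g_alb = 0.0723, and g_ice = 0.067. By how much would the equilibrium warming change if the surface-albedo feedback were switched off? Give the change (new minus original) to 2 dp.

-0.67 K

Original: g = 0.4577, ΔT = 3.1/(1−0.4577) = 5.7164 K.
Without surface-albedo: g' = 0.3854, ΔT' = 3.1/(1−0.3854) = 5.0439 K.
Change = 5.0439 − 5.7164 = -0.67 K.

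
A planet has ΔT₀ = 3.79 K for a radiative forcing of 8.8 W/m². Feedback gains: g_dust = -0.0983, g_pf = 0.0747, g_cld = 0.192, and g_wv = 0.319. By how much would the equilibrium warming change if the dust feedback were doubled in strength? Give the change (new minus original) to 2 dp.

-1.19 K

Original: g = 0.4874, ΔT = 3.79/(1−0.4874) = 7.3937 K.
With doubled dust: g' = 0.3891, ΔT' = 3.79/(1−0.3891) = 6.2040 K.
Change = 6.2040 − 7.3937 = -1.19 K.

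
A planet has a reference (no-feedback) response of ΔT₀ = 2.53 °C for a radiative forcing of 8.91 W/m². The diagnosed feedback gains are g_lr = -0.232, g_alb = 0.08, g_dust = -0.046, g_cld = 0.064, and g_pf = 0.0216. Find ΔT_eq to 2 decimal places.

2.27 °C

Total gain g = -0.232 + 0.08 − 0.046 + 0.064 + 0.0216 = -0.1124.
Amplification A = 1/(1 + 0.1124) = 0.899.
ΔT = 2.53 × 0.899 = 2.27 °C.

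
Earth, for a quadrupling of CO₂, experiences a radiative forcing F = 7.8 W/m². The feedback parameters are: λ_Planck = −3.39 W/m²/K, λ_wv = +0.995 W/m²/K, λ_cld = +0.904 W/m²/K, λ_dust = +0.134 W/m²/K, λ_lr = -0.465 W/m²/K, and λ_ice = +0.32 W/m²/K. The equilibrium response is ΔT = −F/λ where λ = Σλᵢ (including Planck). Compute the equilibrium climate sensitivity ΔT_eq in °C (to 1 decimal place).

Net feedback parameter λ = (−3.39) + (+0.995) + (+0.904) + (+0.134) + (-0.465) + (+0.32) = -1.502 W/m²/K.
ΔT = −F/λ = −7.8/(-1.502) = 5.2 °C.

5.2 °C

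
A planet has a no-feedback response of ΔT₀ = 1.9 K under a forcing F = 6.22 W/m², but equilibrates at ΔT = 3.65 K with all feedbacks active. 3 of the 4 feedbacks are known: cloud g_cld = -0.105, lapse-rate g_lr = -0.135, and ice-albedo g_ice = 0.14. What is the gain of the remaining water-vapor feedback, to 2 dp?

Amplification A = ΔT/ΔT₀ = 3.65/1.9 = 1.921.
Total gain g = 1 − 1/A = 1 − 1/1.921 = 0.4794.
Known gains sum to -0.105 − 0.135 + 0.14 = -0.1.
g_wv = 0.4794 + 0.1 = 0.58.

0.58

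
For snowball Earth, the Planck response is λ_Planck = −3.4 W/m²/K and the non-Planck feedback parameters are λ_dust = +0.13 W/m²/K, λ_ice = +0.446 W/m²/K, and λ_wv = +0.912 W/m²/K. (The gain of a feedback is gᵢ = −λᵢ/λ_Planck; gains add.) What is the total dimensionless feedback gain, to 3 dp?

Convert to gains: g_dust = 0.13/3.4 = 0.03824; g_ice = 0.446/3.4 = 0.1312; g_wv = 0.912/3.4 = 0.2682.
Total gain g = 0.43764.

0.438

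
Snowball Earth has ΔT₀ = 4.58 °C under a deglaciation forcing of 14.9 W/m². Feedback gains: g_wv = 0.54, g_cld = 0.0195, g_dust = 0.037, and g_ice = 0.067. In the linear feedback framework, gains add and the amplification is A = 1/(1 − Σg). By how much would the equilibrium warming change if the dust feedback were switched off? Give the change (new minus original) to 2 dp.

-1.35 °C

Original: g = 0.6635, ΔT = 4.58/(1−0.6635) = 13.6107 °C.
Without dust: g' = 0.6265, ΔT' = 4.58/(1−0.6265) = 12.2624 °C.
Change = 12.2624 − 13.6107 = -1.35 °C.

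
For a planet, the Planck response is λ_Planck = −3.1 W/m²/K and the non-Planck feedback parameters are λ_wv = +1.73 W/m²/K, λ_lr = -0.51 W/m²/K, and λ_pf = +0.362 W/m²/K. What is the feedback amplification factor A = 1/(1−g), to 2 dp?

2.04

Convert to gains: g_wv = 1.73/3.1 = 0.5581; g_lr = -0.51/3.1 = -0.1645; g_pf = 0.362/3.1 = 0.1168.
Total gain g = 0.5104.
A = 1/(1 − 0.5104) = 2.04.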